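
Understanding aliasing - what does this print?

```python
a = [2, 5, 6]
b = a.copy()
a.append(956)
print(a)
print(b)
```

Key concept: list.copy() creates independent copy.
Step by step:
`a = [2, 5, 6]` → a = [2, 5, 6]
`b = a.copy()` → b = [2, 5, 6]
`a.append(956)` → a = [2, 5, 6, 956]
`print(a)` → prints [2, 5, 6, 956]
`print(b)` → prints [2, 5, 6]

Answer:
[2, 5, 6, 956]
[2, 5, 6]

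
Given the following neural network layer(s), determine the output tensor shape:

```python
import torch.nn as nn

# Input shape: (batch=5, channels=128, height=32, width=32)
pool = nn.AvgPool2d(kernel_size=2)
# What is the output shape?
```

Input: (5, 128, 32, 32) -> Output: (5, 128, 16, 16)

Answer: (5, 128, 16, 16)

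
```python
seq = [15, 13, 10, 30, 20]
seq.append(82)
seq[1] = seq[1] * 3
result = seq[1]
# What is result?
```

Trace:
`seq = [15, 13, 10, 30, 20]` → seq = [15, 13, 10, 30, 20]
`seq.append(82)` → seq = [15, 13, 10, 30, 20, 82]
`seq[1] = seq[1] * 3` → seq = [15, 39, 10, 30, 20, 82]
`result = seq[1]` → result = 39
So result = 39

Answer: 39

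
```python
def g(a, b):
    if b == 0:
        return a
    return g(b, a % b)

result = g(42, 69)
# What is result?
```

g(42, 69) -> g(69, 42) -> g(42, 27) -> g(27, 15) -> g(15, 12) -> g(12, 3) -> g(3, 0) -> 3

Answer: 3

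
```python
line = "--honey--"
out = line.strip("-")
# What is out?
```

Trace:
`line = "--honey--"` → line = '--honey--'
`out = line.strip("-")` → out = 'honey'
So out = 'honey'

Answer: 'honey'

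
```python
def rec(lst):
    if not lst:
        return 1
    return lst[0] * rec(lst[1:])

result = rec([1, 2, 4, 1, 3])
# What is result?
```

Product over [1, 2, 4, 1, 3] = 1 * 2 * 4 * 1 * 3 = 24

Answer: 24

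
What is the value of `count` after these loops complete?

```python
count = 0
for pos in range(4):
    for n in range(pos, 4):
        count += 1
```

Upper triangle: 4 + 3 + ... + 1
`count` takes the values: 0 → 1 → 2 → 3 → 4 → 5 → 6 → 7 → 8 → 9 → 10

Answer: 10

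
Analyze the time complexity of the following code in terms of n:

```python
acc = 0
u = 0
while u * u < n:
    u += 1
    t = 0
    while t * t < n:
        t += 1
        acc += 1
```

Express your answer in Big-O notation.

Each loop level contributes: √n × √n. Multiplying the contributions gives O(n).

Answer: O(n)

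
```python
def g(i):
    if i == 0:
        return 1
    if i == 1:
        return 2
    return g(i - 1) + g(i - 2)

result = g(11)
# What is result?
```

Build up from base cases: g(0)=1, g(1)=2, g(2)=3, g(3)=5, g(4)=8, g(5)=13, g(6)=21, ..., g(11)=233

Answer: 233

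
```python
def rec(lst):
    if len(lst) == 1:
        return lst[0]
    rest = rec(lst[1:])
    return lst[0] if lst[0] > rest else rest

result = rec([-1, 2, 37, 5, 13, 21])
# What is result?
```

Recursive max over [-1, 2, 37, 5, 13, 21] = 37

Answer: 37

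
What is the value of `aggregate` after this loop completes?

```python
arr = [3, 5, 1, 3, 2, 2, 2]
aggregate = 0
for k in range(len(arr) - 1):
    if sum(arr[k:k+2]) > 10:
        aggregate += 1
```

Count windows with sum > 10
`aggregate` takes the values: 0

Answer: 0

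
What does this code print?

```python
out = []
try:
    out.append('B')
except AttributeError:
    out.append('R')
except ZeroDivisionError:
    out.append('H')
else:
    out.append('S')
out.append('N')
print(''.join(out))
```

Execution trace: 'B' (try body, no exception) → 'S' (else) → 'N' (after the try/except). Output: BSN

Answer: BSN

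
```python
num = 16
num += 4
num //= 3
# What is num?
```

Trace:
`num = 16` → num = 16
`num += 4` → num = 20
`num //= 3` → num = 6
So num = 6

Answer: 6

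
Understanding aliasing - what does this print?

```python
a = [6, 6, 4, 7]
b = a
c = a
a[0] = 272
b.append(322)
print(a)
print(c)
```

Key concept: multiple aliases.
Step by step:
`a = [6, 6, 4, 7]` → a = [6, 6, 4, 7]
`b = a` → b = [6, 6, 4, 7] (same object as a)
`c = a` → c = [6, 6, 4, 7] (same object as a, b)
`a[0] = 272` → a = [272, 6, 4, 7] (same object as b, c); b = [272, 6, 4, 7] (same object as a, c); c = [272, 6, 4, 7] (same object as a, b)
`b.append(322)` → a = [272, 6, 4, 7, 322] (same object as b, c); b = [272, 6, 4, 7, 322] (same object as a, c); c = [272, 6, 4, 7, 322] (same object as a, b)
`print(a)` → prints [272, 6, 4, 7, 322]
`print(c)` → prints [272, 6, 4, 7, 322]

Answer:
[272, 6, 4, 7, 322]
[272, 6, 4, 7, 322]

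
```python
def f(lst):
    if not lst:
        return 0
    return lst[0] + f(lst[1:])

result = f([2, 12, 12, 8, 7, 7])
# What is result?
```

2 + 12 + 12 + 8 + 7 + 7 + 0 = 48

Answer: 48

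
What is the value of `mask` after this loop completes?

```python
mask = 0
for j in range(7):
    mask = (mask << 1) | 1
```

Build 7 consecutive 1-bits: 0b1111111
`mask` takes the values: 0 → 1 → 3 → 7 → 15 → 31 → 63 → 127

Answer: 127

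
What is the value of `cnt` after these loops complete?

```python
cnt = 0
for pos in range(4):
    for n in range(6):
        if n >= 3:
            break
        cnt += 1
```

Inner breaks at 3, outer runs 4 times
`cnt` takes the values: 0 → 1 → 2 → 3 → 4 → 5 → 6 → 7 → 8 → 9 → 10 → 11 → 12

Answer: 12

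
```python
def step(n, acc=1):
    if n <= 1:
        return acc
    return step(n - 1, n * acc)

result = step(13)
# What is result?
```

Accumulator trace (n, acc): (13, 1) -> (12, 13) -> (11, 156) -> (10, 1716) -> (9, 17160) -> (8, 154440) -> (7, 1235520) -> (6, 8648640) -> (5, 51891840) -> (4, 259459200) -> (3, 1037836800) -> (2, 3113510400) -> (1, 6227020800) -> return 6227020800

Answer: 6227020800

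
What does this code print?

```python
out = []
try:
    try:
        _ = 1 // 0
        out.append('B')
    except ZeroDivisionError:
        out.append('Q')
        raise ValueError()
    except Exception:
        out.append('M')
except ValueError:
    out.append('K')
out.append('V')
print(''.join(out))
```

Execution trace: 'Q' (inner except ZeroDivisionError) → 'K' (outer except ValueError) → 'V' (after the try/except). Output: QKV

Answer: QKV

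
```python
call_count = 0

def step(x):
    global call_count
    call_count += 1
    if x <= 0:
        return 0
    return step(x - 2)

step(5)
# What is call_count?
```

Linear recursion stepping by 2: 4 calls from x=5 down to ≤0.

Answer: 4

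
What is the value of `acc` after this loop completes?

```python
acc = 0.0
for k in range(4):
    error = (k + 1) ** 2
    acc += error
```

Sum of squared losses 1² + 2² + ... + 4²
`acc` takes the values: 0.0 → 1.0 → 5.0 → 14.0 → 30.0

Answer: 30.0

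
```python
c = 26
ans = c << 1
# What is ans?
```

Trace:
`c = 26` → c = 26
`ans = c << 1` → ans = 52
So ans = 52

Answer: 52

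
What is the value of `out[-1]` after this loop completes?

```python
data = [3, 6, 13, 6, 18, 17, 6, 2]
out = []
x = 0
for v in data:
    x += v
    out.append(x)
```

Cumulative sum ends at 71
`out` takes the values: [] → [3] → [3, 9] → [3, 9, 22] → [3, 9, 22, 28] → [3, 9, 22, 28, 46] → [3, 9, 22, 28, 46, 63] → [3, 9, 22, 28, 46, 63, 69] → [3, 9, 22, 28, 46, 63, 69, 71]
So `out[-1]` = 71

Answer: 71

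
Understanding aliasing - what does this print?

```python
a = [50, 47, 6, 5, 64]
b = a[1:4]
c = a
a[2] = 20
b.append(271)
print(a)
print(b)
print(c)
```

Key concept: slice vs alias.
Step by step:
`a = [50, 47, 6, 5, 64]` → a = [50, 47, 6, 5, 64]
`b = a[1:4]` → b = [47, 6, 5]
`c = a` → c = [50, 47, 6, 5, 64] (same object as a)
`a[2] = 20` → a = [50, 47, 20, 5, 64] (same object as c); c = [50, 47, 20, 5, 64] (same object as a)
`b.append(271)` → b = [47, 6, 5, 271]
`print(a)` → prints [50, 47, 20, 5, 64]
`print(b)` → prints [47, 6, 5, 271]
`print(c)` → prints [50, 47, 20, 5, 64]

Answer:
[50, 47, 20, 5, 64]
[47, 6, 5, 271]
[50, 47, 20, 5, 64]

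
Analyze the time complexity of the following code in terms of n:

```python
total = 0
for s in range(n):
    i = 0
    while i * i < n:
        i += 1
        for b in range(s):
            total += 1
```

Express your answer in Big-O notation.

Each loop level contributes: n × √n × n. Multiplying the contributions gives O(n^2√n).

Answer: O(n^2√n)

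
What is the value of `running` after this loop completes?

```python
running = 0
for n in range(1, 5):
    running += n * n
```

Sum of squares 1² to 4² = 30
`running` takes the values: 0 → 1 → 5 → 14 → 30

Answer: 30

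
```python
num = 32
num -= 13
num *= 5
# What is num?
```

Trace:
`num = 32` → num = 32
`num -= 13` → num = 19
`num *= 5` → num = 95
So num = 95

Answer: 95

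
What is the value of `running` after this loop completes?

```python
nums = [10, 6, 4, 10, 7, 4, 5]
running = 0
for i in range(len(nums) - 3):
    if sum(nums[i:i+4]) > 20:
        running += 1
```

Count windows with sum > 20
`running` takes the values: 0 → 1 → 2 → 3 → 4

Answer: 4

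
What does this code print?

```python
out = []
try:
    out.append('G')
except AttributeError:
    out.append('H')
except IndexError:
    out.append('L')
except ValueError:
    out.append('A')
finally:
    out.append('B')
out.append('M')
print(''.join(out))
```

Execution trace: 'G' (try body, no exception) → 'B' (finally) → 'M' (after the try/except). Output: GBM

Answer: GBM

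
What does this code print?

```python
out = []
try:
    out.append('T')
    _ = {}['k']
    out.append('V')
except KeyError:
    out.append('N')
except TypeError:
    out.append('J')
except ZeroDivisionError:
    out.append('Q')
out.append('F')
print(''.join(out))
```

Execution trace: 'T' (try body) → 'N' (except KeyError) → 'F' (after the try/except). Output: TNF

Answer: TNF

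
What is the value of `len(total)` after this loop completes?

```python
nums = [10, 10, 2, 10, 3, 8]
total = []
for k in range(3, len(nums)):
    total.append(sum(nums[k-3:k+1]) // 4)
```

Number of 4-element averages
`total` takes the values: [] → [8] → [8, 6] → [8, 6, 5]
So `len(total)` = 3

Answer: 3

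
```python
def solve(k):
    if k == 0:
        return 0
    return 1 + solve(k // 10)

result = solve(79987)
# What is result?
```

Count of digits of 79987: 5

Answer: 5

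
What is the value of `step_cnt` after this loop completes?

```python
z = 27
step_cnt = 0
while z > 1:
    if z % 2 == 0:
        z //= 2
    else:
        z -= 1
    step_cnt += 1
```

Steps to reduce 27 to 1
`step_cnt` takes the values: 0 → 1 → 2 → 3 → 4 → 5 → 6 → 7

Answer: 7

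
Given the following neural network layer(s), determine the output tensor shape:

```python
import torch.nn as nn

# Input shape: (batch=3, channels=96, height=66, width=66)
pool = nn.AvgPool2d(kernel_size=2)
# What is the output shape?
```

Input: (3, 96, 66, 66) -> Output: (3, 96, 33, 33)

Answer: (3, 96, 33, 33)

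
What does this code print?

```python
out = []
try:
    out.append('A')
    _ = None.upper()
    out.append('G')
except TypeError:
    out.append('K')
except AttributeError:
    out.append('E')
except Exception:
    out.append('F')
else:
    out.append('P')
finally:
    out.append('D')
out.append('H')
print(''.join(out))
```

Execution trace: 'A' (try body) → 'E' (except AttributeError) → 'D' (finally) → 'H' (after the try/except). Output: AEDH

Answer: AEDH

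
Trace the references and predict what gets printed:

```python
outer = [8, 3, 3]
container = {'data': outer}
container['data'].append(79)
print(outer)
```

Key concept: dict holds reference to list.
Step by step:
`outer = [8, 3, 3]` → outer = [8, 3, 3]
`container = {'data': outer}` → container = {'data': [8, 3, 3]}
`container['data'].append(79)` → outer = [8, 3, 3, 79]; container = {'data': [8, 3, 3, 79]}
`print(outer)` → prints [8, 3, 3, 79]

Answer: [8, 3, 3, 79]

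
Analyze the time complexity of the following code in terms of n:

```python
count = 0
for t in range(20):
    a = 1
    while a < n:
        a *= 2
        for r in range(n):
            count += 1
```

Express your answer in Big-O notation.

Each loop level contributes: 1 × log n × n. Multiplying the contributions gives O(n log n).

Answer: O(n log n)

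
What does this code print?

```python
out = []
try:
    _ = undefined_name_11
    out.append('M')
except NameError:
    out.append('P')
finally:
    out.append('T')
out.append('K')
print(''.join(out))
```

Execution trace: 'P' (except NameError) → 'T' (finally) → 'K' (after the try/except). Output: PTK

Answer: PTK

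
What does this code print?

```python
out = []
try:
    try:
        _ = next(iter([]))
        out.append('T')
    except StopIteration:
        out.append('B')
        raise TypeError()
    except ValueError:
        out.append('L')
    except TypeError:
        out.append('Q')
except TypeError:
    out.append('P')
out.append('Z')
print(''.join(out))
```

Execution trace: 'B' (inner except StopIteration) → 'P' (outer except TypeError) → 'Z' (after the try/except). Output: BPZ

Answer: BPZ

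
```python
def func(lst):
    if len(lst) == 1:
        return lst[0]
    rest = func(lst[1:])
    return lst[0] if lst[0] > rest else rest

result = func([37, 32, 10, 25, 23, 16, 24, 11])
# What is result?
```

Recursive max over [37, 32, 10, 25, 23, 16, 24, 11] = 37

Answer: 37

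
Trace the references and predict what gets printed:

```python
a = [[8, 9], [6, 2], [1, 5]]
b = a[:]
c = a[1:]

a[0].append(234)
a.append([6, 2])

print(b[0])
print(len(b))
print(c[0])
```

Key concept: slice with nested mutation.
Step by step:
`a = [[8, 9], [6, 2], [1, 5]]` → a = [[8, 9], [6, 2], [1, 5]]
`b = a[:]` → b = [[8, 9], [6, 2], [1, 5]]
`c = a[1:]` → c = [[6, 2], [1, 5]]
`a[0].append(234)` → a = [[8, 9, 234], [6, 2], [1, 5]]; b = [[8, 9, 234], [6, 2], [1, 5]]
`a.append([6, 2])` → a = [[8, 9, 234], [6, 2], [1, 5], [6, 2]]
`print(b[0])` → prints [8, 9, 234]
`print(len(b))` → prints 3
`print(c[0])` → prints [6, 2]

Answer:
[8, 9, 234]
3
[6, 2]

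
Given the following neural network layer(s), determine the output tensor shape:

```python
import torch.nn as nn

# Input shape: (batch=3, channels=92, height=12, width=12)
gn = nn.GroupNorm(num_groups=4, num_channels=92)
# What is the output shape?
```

Input: (3, 92, 12, 12) -> Output: (3, 92, 12, 12)

Answer: (3, 92, 12, 12)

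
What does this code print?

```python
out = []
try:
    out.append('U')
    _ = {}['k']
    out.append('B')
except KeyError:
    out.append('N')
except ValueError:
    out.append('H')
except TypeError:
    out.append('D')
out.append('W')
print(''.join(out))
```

Execution trace: 'U' (try body) → 'N' (except KeyError) → 'W' (after the try/except). Output: UNW

Answer: UNW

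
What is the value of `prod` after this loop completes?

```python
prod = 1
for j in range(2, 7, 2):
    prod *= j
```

Product of even numbers 2 to 6
`prod` takes the values: 1 → 2 → 8 → 48

Answer: 48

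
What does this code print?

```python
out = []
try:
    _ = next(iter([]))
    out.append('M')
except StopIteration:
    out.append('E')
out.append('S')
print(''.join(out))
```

Execution trace: 'E' (except StopIteration) → 'S' (after the try/except). Output: ES

Answer: ES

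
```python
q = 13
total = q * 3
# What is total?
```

Trace:
`q = 13` → q = 13
`total = q * 3` → total = 39
So total = 39

Answer: 39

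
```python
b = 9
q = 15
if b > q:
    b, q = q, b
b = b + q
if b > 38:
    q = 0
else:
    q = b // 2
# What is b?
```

Trace:
`b = 9` → b = 9
`q = 15` → q = 15
`if b > q: ...` → b > q is False → no variable changes
`b = b + q` → b = 24
`if b > 38: ...` → b > 38 is False, take else branch → q = 12
So b = 24

Answer: 24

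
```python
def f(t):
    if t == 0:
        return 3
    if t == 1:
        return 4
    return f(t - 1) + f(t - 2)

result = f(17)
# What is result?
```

Build up from base cases: f(0)=3, f(1)=4, f(2)=7, f(3)=11, f(4)=18, f(5)=29, f(6)=47, ..., f(17)=9349

Answer: 9349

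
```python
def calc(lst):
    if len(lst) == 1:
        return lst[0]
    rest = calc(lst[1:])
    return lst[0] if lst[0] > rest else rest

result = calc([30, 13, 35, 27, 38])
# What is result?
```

Recursive max over [30, 13, 35, 27, 38] = 38

Answer: 38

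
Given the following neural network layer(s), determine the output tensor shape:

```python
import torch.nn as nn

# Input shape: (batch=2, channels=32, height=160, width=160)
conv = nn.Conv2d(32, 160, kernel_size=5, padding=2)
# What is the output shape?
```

Input: (2, 32, 160, 160) -> Output: (2, 160, 160, 160)

Answer: (2, 160, 160, 160)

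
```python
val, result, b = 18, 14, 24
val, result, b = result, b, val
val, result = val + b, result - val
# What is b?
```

Trace:
`val, result, b = 18, 14, 24` → val = 18; result = 14; b = 24
`val, result, b = result, b, val` → val = 14; result = 24; b = 18
`val, result = val + b, result - val` → val = 32; result = 10
So b = 18

Answer: 18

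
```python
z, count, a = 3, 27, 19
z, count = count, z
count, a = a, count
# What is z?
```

Trace:
`z, count, a = 3, 27, 19` → z = 3; count = 27; a = 19
`z, count = count, z` → z = 27; count = 3
`count, a = a, count` → count = 19; a = 3
So z = 27

Answer: 27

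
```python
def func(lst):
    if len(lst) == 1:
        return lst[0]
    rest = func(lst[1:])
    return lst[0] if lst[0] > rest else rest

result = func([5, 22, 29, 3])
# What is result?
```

Recursive max over [5, 22, 29, 3] = 29

Answer: 29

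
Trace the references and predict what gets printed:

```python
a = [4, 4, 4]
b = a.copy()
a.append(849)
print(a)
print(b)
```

Key concept: list.copy() creates independent copy.
Step by step:
`a = [4, 4, 4]` → a = [4, 4, 4]
`b = a.copy()` → b = [4, 4, 4]
`a.append(849)` → a = [4, 4, 4, 849]
`print(a)` → prints [4, 4, 4, 849]
`print(b)` → prints [4, 4, 4]

Answer:
[4, 4, 4, 849]
[4, 4, 4]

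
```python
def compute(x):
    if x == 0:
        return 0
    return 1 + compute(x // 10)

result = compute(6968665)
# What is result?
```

Count of digits of 6968665: 7

Answer: 7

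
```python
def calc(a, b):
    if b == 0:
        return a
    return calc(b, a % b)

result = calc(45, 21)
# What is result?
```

calc(45, 21) -> calc(21, 3) -> calc(3, 0) -> 3

Answer: 3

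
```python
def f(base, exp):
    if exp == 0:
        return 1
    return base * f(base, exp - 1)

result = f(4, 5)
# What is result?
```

f(4, 5) = 4 * 4 * 4 * 4 * 4 = 1024

Answer: 1024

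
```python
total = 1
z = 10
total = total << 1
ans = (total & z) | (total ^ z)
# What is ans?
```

Trace:
`total = 1` → total = 1
`z = 10` → z = 10
`total = total << 1` → total = 2
`ans = (total & z) | (total ^ z)` → ans = 10
So ans = 10

Answer: 10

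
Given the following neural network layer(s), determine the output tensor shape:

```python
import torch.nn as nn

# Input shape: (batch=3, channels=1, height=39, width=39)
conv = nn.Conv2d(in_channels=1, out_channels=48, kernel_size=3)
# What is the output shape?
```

Input: (3, 1, 39, 39) -> Output: (3, 48, 37, 37)

Answer: (3, 48, 37, 37)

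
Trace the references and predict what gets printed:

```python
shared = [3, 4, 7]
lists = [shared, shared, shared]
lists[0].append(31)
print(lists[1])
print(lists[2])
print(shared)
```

Key concept: list of same reference.
Step by step:
`shared = [3, 4, 7]` → shared = [3, 4, 7]
`lists = [shared, shared, shared]` → lists = [[3, 4, 7], [3, 4, 7], [3, 4, 7]]
`lists[0].append(31)` → shared = [3, 4, 7, 31]; lists = [[3, 4, 7, 31], [3, 4, 7, 31], [3, 4, 7, 31]]
`print(lists[1])` → prints [3, 4, 7, 31]
`print(lists[2])` → prints [3, 4, 7, 31]
`print(shared)` → prints [3, 4, 7, 31]

Answer:
[3, 4, 7, 31]
[3, 4, 7, 31]
[3, 4, 7, 31]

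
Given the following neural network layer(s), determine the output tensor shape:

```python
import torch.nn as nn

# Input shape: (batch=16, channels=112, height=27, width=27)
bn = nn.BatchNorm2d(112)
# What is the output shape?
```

Input: (16, 112, 27, 27) -> Output: (16, 112, 27, 27)

Answer: (16, 112, 27, 27)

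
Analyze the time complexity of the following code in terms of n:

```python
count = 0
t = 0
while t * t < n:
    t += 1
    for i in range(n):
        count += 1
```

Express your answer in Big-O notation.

Each loop level contributes: √n × n. Multiplying the contributions gives O(n√n).

Answer: O(n√n)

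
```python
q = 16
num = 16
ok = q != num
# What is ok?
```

Trace:
`q = 16` → q = 16
`num = 16` → num = 16
`ok = q != num` → ok = False
So ok = False

Answer: False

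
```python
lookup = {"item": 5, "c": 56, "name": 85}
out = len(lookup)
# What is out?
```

Trace:
`lookup = {"item": 5, "c": 56, "name": 85}` → lookup = {'item': 5, 'c': 56, 'name': 85}
`out = len(lookup)` → out = 3
So out = 3

Answer: 3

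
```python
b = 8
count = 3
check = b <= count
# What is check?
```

Trace:
`b = 8` → b = 8
`count = 3` → count = 3
`check = b <= count` → check = False
So check = False

Answer: False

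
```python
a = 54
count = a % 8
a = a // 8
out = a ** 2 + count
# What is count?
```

Trace:
`a = 54` → a = 54
`count = a % 8` → count = 6
`a = a // 8` → a = 6
`out = a ** 2 + count` → out = 42
So count = 6

Answer: 6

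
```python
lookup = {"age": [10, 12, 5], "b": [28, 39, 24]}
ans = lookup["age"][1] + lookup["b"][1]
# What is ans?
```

Trace:
`lookup = {"age": [10, 12, 5], "b": [28, 39, 24]}` → lookup = {'age': [10, 12, 5], 'b': [28, 39, 24]}
`ans = lookup["age"][1] + lookup["b"][1]` → ans = 51
So ans = 51

Answer: 51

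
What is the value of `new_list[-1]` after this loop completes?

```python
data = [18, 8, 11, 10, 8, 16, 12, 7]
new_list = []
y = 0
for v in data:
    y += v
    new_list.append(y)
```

Cumulative sum ends at 90
`new_list` takes the values: [] → [18] → [18, 26] → [18, 26, 37] → [18, 26, 37, 47] → [18, 26, 37, 47, 55] → [18, 26, 37, 47, 55, 71] → [18, 26, 37, 47, 55, 71, 83] → [18, 26, 37, 47, 55, 71, 83, 90]
So `new_list[-1]` = 90

Answer: 90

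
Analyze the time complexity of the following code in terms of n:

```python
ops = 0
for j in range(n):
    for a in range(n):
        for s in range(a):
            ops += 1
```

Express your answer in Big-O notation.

Each loop level contributes: n × n × n. Multiplying the contributions gives O(n^3).

Answer: O(n^3)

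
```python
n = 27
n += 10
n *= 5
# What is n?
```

Trace:
`n = 27` → n = 27
`n += 10` → n = 37
`n *= 5` → n = 185
So n = 185

Answer: 185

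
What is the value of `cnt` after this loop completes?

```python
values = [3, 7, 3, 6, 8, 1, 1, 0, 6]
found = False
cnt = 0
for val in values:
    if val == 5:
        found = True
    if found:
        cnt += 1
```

Count elements after first 5 in [3, 7, 3, 6, 8, 1, 1, 0, 6]
`cnt` takes the values: 0

Answer: 0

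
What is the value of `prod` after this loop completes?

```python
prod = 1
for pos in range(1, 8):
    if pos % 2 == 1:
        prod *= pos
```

Product of odd numbers 1 to 7
`prod` takes the values: 1 → 3 → 15 → 105

Answer: 105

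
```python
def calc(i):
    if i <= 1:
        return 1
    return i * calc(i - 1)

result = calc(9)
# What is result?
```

calc(9) = 9 * 8 * 7 * 6 * 5 * 4 * 3 * 2 * 1 = 362880

Answer: 362880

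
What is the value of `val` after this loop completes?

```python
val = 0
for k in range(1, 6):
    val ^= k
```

XOR of 1 to 5
`val` takes the values: 0 → 1 → 3 → 0 → 4 → 1

Answer: 1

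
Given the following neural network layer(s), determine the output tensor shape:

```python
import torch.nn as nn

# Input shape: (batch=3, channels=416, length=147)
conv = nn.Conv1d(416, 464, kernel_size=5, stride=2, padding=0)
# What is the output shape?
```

Input: (3, 416, 147) -> Output: (3, 464, 72)

Answer: (3, 464, 72)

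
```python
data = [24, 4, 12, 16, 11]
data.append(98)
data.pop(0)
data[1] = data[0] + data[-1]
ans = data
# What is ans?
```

Trace:
`data = [24, 4, 12, 16, 11]` → data = [24, 4, 12, 16, 11]
`data.append(98)` → data = [24, 4, 12, 16, 11, 98]
`data.pop(0)` → data = [4, 12, 16, 11, 98]
`data[1] = data[0] + data[-1]` → data = [4, 102, 16, 11, 98]
`ans = data` → ans = [4, 102, 16, 11, 98]
So ans = [4, 102, 16, 11, 98]

Answer: [4, 102, 16, 11, 98]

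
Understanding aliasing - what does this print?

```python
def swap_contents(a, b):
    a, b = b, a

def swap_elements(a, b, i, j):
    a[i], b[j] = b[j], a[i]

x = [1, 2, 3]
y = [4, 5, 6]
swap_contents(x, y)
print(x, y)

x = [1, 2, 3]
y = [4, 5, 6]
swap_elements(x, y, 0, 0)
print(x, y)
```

Key concept: parameter rebinding vs mutation.
Step by step:
`x = [1, 2, 3]` → x = [1, 2, 3]
`y = [4, 5, 6]` → y = [4, 5, 6]
`swap_contents(x, y)` → no visible change to tracked variables
`print(x, y)` → prints [1, 2, 3] [4, 5, 6]
`x = [1, 2, 3]` → x = [1, 2, 3]
`y = [4, 5, 6]` → y = [4, 5, 6]
`swap_elements(x, y, 0, 0)` → x = [4, 2, 3]; y = [1, 5, 6]
`print(x, y)` → prints [4, 2, 3] [1, 5, 6]

Answer:
[1, 2, 3] [4, 5, 6]
[4, 2, 3] [1, 5, 6]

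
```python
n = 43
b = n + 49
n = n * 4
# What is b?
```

Trace:
`n = 43` → n = 43
`b = n + 49` → b = 92
`n = n * 4` → n = 172
So b = 92

Answer: 92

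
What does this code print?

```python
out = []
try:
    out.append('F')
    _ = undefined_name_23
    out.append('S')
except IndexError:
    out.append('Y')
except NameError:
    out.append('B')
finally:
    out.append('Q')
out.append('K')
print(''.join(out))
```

Execution trace: 'F' (try body) → 'B' (except NameError) → 'Q' (finally) → 'K' (after the try/except). Output: FBQK

Answer: FBQK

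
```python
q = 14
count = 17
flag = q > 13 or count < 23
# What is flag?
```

Trace:
`q = 14` → q = 14
`count = 17` → count = 17
`flag = q > 13 or count < 23` → flag = True
So flag = True

Answer: True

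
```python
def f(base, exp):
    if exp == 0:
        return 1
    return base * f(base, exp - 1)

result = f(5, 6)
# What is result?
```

f(5, 6) = 5 * 5 * 5 * 5 * 5 * 5 = 15625

Answer: 15625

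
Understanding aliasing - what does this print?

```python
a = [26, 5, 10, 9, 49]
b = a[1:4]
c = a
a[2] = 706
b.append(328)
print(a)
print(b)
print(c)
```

Key concept: slice vs alias.
Step by step:
`a = [26, 5, 10, 9, 49]` → a = [26, 5, 10, 9, 49]
`b = a[1:4]` → b = [5, 10, 9]
`c = a` → c = [26, 5, 10, 9, 49] (same object as a)
`a[2] = 706` → a = [26, 5, 706, 9, 49] (same object as c); c = [26, 5, 706, 9, 49] (same object as a)
`b.append(328)` → b = [5, 10, 9, 328]
`print(a)` → prints [26, 5, 706, 9, 49]
`print(b)` → prints [5, 10, 9, 328]
`print(c)` → prints [26, 5, 706, 9, 49]

Answer:
[26, 5, 706, 9, 49]
[5, 10, 9, 328]
[26, 5, 706, 9, 49]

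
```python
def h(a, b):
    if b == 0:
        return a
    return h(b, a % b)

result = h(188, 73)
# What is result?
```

h(188, 73) -> h(73, 42) -> h(42, 31) -> h(31, 11) -> h(11, 9) -> h(9, 2) -> h(2, 1) -> h(1, 0) -> 1

Answer: 1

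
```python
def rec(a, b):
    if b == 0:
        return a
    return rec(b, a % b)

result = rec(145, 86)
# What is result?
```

rec(145, 86) -> rec(86, 59) -> rec(59, 27) -> rec(27, 5) -> rec(5, 2) -> rec(2, 1) -> rec(1, 0) -> 1

Answer: 1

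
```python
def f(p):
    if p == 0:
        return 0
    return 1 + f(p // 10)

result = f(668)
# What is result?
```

Count of digits of 668: 3

Answer: 3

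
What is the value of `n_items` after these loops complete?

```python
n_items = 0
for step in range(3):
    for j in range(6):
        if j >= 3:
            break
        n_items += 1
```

Inner breaks at 3, outer runs 3 times
`n_items` takes the values: 0 → 1 → 2 → 3 → 4 → 5 → 6 → 7 → 8 → 9

Answer: 9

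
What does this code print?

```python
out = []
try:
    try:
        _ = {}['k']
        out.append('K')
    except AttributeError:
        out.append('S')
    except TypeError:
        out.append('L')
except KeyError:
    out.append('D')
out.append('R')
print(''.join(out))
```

Execution trace: 'D' (outer except KeyError) → 'R' (after the try/except). Output: DR

Answer: DR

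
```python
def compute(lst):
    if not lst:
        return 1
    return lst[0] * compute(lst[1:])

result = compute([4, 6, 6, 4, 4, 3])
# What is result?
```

Product over [4, 6, 6, 4, 4, 3] = 4 * 6 * 6 * 4 * 4 * 3 = 6912

Answer: 6912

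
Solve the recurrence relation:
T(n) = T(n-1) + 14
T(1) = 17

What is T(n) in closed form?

Unrolling: T(n) = T(1) + 14·(n-1) = 17 + 14(n-1) = 14n + 3.

Answer: T(n) = 14n + 3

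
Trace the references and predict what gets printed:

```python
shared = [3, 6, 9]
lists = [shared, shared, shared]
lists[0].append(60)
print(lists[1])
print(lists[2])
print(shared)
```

Key concept: list of same reference.
Step by step:
`shared = [3, 6, 9]` → shared = [3, 6, 9]
`lists = [shared, shared, shared]` → lists = [[3, 6, 9], [3, 6, 9], [3, 6, 9]]
`lists[0].append(60)` → shared = [3, 6, 9, 60]; lists = [[3, 6, 9, 60], [3, 6, 9, 60], [3, 6, 9, 60]]
`print(lists[1])` → prints [3, 6, 9, 60]
`print(lists[2])` → prints [3, 6, 9, 60]
`print(shared)` → prints [3, 6, 9, 60]

Answer:
[3, 6, 9, 60]
[3, 6, 9, 60]
[3, 6, 9, 60]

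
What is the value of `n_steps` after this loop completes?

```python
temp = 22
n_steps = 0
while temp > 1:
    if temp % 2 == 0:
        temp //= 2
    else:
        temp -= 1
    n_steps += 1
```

Steps to reduce 22 to 1
`n_steps` takes the values: 0 → 1 → 2 → 3 → 4 → 5 → 6

Answer: 6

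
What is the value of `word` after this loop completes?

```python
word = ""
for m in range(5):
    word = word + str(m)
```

Concatenate digits 0 to 4
`word` takes the values: "" → "0" → "01" → "012" → "0123" → "01234"

Answer: "01234"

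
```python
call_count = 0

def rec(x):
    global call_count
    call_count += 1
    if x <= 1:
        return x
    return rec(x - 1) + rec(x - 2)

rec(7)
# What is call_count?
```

Calls(x) = 1 + Calls(x-1) + Calls(x-2); Calls(0)=Calls(1)=1. For x=7 this gives 41.

Answer: 41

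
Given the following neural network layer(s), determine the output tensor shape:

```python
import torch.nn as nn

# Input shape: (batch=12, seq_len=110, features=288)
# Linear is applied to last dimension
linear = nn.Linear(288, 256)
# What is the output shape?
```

Input: (12, 110, 288) -> Output: (12, 110, 256)

Answer: (12, 110, 256)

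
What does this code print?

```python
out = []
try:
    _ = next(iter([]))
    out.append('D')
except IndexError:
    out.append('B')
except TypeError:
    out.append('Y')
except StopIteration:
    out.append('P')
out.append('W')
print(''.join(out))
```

Execution trace: 'P' (except StopIteration) → 'W' (after the try/except). Output: PW

Answer: PW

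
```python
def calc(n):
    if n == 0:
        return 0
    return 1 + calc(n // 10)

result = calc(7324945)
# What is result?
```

Count of digits of 7324945: 7

Answer: 7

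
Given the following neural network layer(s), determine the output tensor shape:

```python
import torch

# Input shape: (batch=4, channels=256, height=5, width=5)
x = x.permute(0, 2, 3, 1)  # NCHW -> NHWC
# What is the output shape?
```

Input: (4, 256, 5, 5) -> Output: (4, 5, 5, 256)

Answer: (4, 5, 5, 256)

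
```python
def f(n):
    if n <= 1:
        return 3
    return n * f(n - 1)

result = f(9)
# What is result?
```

f(9) = 9 * 8 * 7 * 6 * 5 * 4 * 3 * 2 * 3 = 1088640

Answer: 1088640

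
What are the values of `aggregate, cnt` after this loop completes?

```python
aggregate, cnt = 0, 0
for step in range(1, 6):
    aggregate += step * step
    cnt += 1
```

Sum of squares and count
`aggregate, cnt` takes the values: (0, 0) → (1, 0) → (1, 1) → (5, 1) → (5, 2) → (14, 2) → (14, 3) → (30, 3) → (30, 4) → (55, 4) → (55, 5)

Answer: 55, 5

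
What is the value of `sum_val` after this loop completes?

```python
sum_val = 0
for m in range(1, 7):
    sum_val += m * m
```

Sum of squares 1² to 6² = 91
`sum_val` takes the values: 0 → 1 → 5 → 14 → 30 → 55 → 91

Answer: 91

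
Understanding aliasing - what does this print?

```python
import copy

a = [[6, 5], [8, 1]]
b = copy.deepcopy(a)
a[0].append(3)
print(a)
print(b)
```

Key concept: deep copy is fully independent.
Step by step:
`a = [[6, 5], [8, 1]]` → a = [[6, 5], [8, 1]]
`b = copy.deepcopy(a)` → b = [[6, 5], [8, 1]]
`a[0].append(3)` → a = [[6, 5, 3], [8, 1]]
`print(a)` → prints [[6, 5, 3], [8, 1]]
`print(b)` → prints [[6, 5], [8, 1]]

Answer:
[[6, 5, 3], [8, 1]]
[[6, 5], [8, 1]]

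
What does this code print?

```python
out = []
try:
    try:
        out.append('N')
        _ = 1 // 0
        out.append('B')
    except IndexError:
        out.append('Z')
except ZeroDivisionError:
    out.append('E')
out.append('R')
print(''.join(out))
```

Execution trace: 'N' (inner try body) → 'E' (outer except ZeroDivisionError) → 'R' (after the try/except). Output: NER

Answer: NER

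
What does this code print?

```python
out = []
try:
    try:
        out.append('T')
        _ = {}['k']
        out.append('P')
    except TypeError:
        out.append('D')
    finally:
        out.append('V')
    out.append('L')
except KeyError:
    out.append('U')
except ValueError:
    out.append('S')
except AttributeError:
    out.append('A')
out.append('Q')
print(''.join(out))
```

Execution trace: 'T' (inner try body) → 'V' (inner finally) → 'U' (except KeyError) → 'Q' (after the try/except). Output: TVUQ

Answer: TVUQ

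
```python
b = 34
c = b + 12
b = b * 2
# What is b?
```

Trace:
`b = 34` → b = 34
`c = b + 12` → c = 46
`b = b * 2` → b = 68
So b = 68

Answer: 68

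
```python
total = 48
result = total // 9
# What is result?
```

Trace:
`total = 48` → total = 48
`result = total // 9` → result = 5
So result = 5

Answer: 5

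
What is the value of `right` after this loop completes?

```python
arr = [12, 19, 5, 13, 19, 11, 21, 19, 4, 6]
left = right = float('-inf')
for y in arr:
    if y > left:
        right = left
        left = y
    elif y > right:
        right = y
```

Second largest (with repeats) in [12, 19, 5, 13, 19, 11, 21, 19, 4, 6]
`right` takes the values: -inf → 12 → 13 → 19

Answer: 19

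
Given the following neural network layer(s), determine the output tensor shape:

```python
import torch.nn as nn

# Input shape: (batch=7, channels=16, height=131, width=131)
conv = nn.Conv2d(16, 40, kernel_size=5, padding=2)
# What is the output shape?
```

Input: (7, 16, 131, 131) -> Output: (7, 40, 131, 131)

Answer: (7, 40, 131, 131)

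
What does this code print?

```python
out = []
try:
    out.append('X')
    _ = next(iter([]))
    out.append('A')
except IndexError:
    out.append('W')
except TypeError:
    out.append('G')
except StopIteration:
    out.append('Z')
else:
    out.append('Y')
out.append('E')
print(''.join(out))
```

Execution trace: 'X' (try body) → 'Z' (except StopIteration) → 'E' (after the try/except). Output: XZE

Answer: XZE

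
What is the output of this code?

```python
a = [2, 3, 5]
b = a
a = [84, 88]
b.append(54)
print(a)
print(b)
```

Key concept: rebinding vs mutation: a is rebound to a new list, b still points at the original.
Step by step:
`a = [2, 3, 5]` → a = [2, 3, 5]
`b = a` → b = [2, 3, 5] (same object as a)
`a = [84, 88]` → a = [84, 88]
`b.append(54)` → b = [2, 3, 5, 54]
`print(a)` → prints [84, 88]
`print(b)` → prints [2, 3, 5, 54]

Answer:
[84, 88]
[2, 3, 5, 54]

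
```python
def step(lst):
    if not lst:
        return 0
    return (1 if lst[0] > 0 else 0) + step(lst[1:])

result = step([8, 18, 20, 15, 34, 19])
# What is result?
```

Count of positive elements in [8, 18, 20, 15, 34, 19] = 6

Answer: 6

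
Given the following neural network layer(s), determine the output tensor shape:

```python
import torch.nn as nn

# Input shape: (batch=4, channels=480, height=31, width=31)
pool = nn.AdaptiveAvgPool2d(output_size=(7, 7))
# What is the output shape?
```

Input: (4, 480, 31, 31) -> Output: (4, 480, 7, 7)

Answer: (4, 480, 7, 7)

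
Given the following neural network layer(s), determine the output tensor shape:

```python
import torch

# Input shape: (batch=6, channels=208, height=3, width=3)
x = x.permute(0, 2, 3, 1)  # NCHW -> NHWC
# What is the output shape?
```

Input: (6, 208, 3, 3) -> Output: (6, 3, 3, 208)

Answer: (6, 3, 3, 208)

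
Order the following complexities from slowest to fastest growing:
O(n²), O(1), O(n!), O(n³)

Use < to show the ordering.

Ordered by growth rate: O(1) < O(n²) < O(n³) < O(n!)

Answer: O(1) < O(n²) < O(n³) < O(n!)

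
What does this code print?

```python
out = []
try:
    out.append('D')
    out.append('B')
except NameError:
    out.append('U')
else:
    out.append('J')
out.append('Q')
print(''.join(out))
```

Execution trace: 'D' (try body) → 'B' (try body, no exception) → 'J' (else) → 'Q' (after the try/except). Output: DBJQ

Answer: DBJQ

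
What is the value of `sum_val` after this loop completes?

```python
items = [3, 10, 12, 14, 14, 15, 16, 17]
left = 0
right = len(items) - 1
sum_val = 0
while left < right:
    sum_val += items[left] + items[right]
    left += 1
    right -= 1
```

Sum of pairs from ends
`sum_val` takes the values: 0 → 20 → 46 → 73 → 101

Answer: 101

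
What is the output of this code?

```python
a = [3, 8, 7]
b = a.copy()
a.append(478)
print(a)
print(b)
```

Key concept: list.copy() creates independent copy.
Step by step:
`a = [3, 8, 7]` → a = [3, 8, 7]
`b = a.copy()` → b = [3, 8, 7]
`a.append(478)` → a = [3, 8, 7, 478]
`print(a)` → prints [3, 8, 7, 478]
`print(b)` → prints [3, 8, 7]

Answer:
[3, 8, 7, 478]
[3, 8, 7]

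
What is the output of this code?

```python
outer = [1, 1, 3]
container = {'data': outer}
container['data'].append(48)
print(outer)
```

Key concept: dict holds reference to list.
Step by step:
`outer = [1, 1, 3]` → outer = [1, 1, 3]
`container = {'data': outer}` → container = {'data': [1, 1, 3]}
`container['data'].append(48)` → outer = [1, 1, 3, 48]; container = {'data': [1, 1, 3, 48]}
`print(outer)` → prints [1, 1, 3, 48]

Answer: [1, 1, 3, 48]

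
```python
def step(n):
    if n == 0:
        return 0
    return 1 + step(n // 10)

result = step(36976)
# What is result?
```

Count of digits of 36976: 5

Answer: 5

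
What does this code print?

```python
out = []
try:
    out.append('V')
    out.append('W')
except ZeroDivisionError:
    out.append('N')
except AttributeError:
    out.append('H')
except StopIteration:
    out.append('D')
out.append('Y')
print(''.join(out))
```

Execution trace: 'V' (try body) → 'W' (try body, no exception) → 'Y' (after the try/except). Output: VWY

Answer: VWY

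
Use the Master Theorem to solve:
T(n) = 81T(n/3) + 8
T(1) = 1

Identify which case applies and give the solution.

a=81, b=3, f(n)=8. log_3(81) = 4. Since c=0 < 4, Case 1 applies: T(n) = Θ(n^log_b(a)) = O(n^4).

Answer: O(n^4) - Case 1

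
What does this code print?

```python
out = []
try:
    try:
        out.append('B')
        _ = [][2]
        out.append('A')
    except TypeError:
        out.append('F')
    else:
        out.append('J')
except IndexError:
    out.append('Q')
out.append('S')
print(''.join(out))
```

Execution trace: 'B' (inner try body) → 'Q' (outer except IndexError) → 'S' (after the try/except). Output: BQS

Answer: BQS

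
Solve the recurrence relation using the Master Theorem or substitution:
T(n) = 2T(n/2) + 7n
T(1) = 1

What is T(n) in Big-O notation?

By Master Theorem: a=2, b=2, f(n)=7n. Since log_2(2) = 1 and f(n) = Θ(n^1), Case 2 applies. T(n) = O(n log n).

Answer: O(n log n)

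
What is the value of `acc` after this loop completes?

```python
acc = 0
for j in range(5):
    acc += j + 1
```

Start at 0, add 1 to 5 = 15
`acc` takes the values: 0 → 1 → 3 → 6 → 10 → 15

Answer: 15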